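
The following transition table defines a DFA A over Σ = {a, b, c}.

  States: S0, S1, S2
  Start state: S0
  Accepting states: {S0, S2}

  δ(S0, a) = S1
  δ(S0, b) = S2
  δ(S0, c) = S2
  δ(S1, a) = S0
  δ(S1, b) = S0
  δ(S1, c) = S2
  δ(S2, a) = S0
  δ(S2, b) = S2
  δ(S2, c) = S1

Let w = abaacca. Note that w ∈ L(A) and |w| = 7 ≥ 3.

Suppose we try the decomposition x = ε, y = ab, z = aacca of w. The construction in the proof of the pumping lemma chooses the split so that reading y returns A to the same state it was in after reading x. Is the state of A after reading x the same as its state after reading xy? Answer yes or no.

Run of A on the first 2 characters of w = a b:
  step 0: S0  (start)
  step 1: S1  (read a: S0→S1)
  step 2: S0  (read b: S1→S0)

After x (step 0): S0. After xy (step 2): S0.
They match, so y = ab drives A around a cycle from S0 back to itself; pumping y any number of times keeps A in S0 before reading z, and xyⁱz ∈ L(A) for every i ≥ 0.

yes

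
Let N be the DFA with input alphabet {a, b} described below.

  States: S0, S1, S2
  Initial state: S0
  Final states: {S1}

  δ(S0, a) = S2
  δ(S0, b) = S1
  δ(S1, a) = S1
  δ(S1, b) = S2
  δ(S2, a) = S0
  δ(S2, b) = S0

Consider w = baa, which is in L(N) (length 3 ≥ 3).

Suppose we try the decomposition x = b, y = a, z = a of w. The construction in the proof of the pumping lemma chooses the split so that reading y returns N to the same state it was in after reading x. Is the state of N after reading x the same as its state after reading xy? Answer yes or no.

State sequence: S0 -b-> S1 -a-> S1

After x (step 1): S1. After xy (step 2): S1.
They match, so y = a drives N around a cycle from S1 back to itself; pumping y any number of times keeps N in S1 before reading z, and xyⁱz ∈ L(N) for every i ≥ 0.

yes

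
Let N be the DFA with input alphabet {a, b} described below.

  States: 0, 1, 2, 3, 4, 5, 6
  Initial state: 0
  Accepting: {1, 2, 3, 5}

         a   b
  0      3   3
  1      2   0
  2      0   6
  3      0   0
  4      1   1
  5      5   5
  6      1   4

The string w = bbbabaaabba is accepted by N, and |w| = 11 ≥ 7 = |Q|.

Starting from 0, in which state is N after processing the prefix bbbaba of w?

0

State sequence: 0 -b-> 3 -b-> 0 -b-> 3 -a-> 0 -b-> 3 -a-> 0

After reading 6 characters, N is in state 0.
(This kind of state-tracing is the core of the pumping-lemma construction: with 7 states, pigeonhole forces a repeat within the first 7 steps.)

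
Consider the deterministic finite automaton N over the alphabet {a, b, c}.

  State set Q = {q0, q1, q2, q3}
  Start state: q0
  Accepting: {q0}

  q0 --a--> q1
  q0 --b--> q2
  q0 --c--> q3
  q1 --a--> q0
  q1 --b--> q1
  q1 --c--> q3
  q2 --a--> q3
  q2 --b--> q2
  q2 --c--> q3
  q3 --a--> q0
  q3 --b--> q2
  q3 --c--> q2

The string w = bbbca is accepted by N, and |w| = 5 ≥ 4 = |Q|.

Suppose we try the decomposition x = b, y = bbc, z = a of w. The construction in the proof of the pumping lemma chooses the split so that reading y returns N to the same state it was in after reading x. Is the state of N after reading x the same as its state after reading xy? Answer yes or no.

no

Run of N on the first 4 characters of w = b b b c:
  step 0: q0  (start)
  step 1: q2  (read b: q0→q2)
  step 2: q2  (read b: q2→q2)
  step 3: q2  (read b: q2→q2)
  step 4: q3  (read c: q2→q3)

After x (step 1): q2. After xy (step 4): q3.
They differ (q2 ≠ q3), so y is not a cycle from the state after x; this split is not the one the pumping-lemma construction produces, and pumping y need not keep the string in L(N).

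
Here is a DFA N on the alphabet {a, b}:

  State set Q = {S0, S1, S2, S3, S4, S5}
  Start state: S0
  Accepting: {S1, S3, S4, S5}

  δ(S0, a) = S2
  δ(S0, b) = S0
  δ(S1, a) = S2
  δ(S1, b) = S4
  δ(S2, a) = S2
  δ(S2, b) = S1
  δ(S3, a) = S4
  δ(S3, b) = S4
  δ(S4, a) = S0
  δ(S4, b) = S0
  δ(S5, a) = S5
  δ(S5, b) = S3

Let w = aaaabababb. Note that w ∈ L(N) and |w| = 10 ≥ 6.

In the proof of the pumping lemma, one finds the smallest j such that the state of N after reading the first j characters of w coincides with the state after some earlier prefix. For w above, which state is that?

Run of N on w = a a a a b a b a b b:
  step 0: S0  (start)
  step 1: S2  (read a: S0→S2)
  step 2: S2  (read a: S2→S2)   ← first repeat (S2 seen earlier)
  step 3: S2  (read a: S2→S2)
  step 4: S2  (read a: S2→S2)
  step 5: S1  (read b: S2→S1)
  step 6: S2  (read a: S1→S2)
  step 7: S1  (read b: S2→S1)
  step 8: S2  (read a: S1→S2)
  step 9: S1  (read b: S2→S1)
  step 10: S4  (read b: S1→S4)

The earliest repeat is at step j = 2: N is in S2, which it already visited at step i = 1.

S2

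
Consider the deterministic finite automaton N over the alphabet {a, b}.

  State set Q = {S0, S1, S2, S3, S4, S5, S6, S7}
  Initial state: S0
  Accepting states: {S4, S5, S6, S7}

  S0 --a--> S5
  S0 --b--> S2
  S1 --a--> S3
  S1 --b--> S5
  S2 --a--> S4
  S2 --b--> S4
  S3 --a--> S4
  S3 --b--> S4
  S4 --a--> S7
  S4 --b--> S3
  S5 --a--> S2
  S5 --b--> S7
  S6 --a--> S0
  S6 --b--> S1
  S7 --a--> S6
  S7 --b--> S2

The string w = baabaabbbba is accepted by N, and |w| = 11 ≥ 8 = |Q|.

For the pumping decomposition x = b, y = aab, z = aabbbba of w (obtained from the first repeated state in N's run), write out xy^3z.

baabaabaabaabbbba

xy^3z = b·aab·aab·aab·aabbbba = baabaabaabaabbbba.
Reading y = aab takes N from S2 back to S2, so after x·y·y·y the machine is still in S2, and z then leads to the accepting state S7. Hence baabaabaabaabbbba ∈ L(N).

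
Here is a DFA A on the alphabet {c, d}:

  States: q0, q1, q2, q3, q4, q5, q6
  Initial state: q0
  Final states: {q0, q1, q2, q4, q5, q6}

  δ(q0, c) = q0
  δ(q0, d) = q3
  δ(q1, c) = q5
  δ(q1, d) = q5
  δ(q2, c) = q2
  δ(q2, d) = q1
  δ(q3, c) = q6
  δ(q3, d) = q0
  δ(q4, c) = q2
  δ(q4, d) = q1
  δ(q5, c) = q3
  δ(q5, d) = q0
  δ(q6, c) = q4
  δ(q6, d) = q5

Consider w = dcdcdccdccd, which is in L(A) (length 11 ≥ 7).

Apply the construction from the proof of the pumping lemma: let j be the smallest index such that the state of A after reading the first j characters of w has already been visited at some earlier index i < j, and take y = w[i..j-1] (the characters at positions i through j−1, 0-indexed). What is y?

cdc

State sequence: q0 -d-> q3 -c-> q6 -d-> q5 -c-> q3 -d-> q0 -c-> q0 -c-> q0 -d-> q3 -c-> q6 -c-> q4 -d-> q1
First repeat at step 4: q3 was already visited.

So i = 1, j = 4, giving x = w[0:1] = d, y = w[1:4] = cdc, z = w[4:11] = dccdccd.
Check: |xy| = 4 ≤ 7 and |y| = 3 ≥ 1. Reading y takes A from q3 back to q3, so every xyⁱz is accepted.
Since A has 7 states, any run of length ≥ 7 visits 7+1 states, so by pigeonhole some state repeats within the first 7 steps — that repeat gives the pumpable loop.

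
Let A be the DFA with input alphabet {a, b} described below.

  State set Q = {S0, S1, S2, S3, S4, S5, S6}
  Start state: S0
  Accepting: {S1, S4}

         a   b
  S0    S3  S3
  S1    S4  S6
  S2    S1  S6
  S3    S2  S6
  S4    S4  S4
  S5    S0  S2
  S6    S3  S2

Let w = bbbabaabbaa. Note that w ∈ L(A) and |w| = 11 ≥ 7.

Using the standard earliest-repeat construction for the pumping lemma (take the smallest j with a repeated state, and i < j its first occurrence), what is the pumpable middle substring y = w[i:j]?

bab

Run of A on w = b b b a b a a b b a a:
  step 0: S0  (start)
  step 1: S3  (read b: S0→S3)
  step 2: S6  (read b: S3→S6)
  step 3: S2  (read b: S6→S2)
  step 4: S1  (read a: S2→S1)
  step 5: S6  (read b: S1→S6)   ← first repeat (S6 seen earlier)
  step 6: S3  (read a: S6→S3)
  step 7: S2  (read a: S3→S2)
  step 8: S6  (read b: S2→S6)
  step 9: S2  (read b: S6→S2)
  step 10: S1  (read a: S2→S1)
  step 11: S4  (read a: S1→S4)

So i = 2, j = 5, giving x = w[0:2] = bb, y = w[2:5] = bab, z = w[5:11] = aabbaa.
Check: |xy| = 5 ≤ 7 and |y| = 3 ≥ 1. Reading y takes A from S6 back to S6, so every xyⁱz is accepted.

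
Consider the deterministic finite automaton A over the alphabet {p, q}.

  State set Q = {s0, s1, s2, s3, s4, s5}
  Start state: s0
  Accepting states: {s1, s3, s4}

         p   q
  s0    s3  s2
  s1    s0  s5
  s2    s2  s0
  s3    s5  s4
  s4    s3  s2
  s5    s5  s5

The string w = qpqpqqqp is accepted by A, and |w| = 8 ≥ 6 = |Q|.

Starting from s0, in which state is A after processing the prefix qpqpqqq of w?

s0

Run of A on the first 7 characters of w = q p q p q q q:
  step 0: s0  (start)
  step 1: s2  (read q: s0→s2)
  step 2: s2  (read p: s2→s2)
  step 3: s0  (read q: s2→s0)
  step 4: s3  (read p: s0→s3)
  step 5: s4  (read q: s3→s4)
  step 6: s2  (read q: s4→s2)
  step 7: s0  (read q: s2→s0)

After reading 7 characters, A is in state s0.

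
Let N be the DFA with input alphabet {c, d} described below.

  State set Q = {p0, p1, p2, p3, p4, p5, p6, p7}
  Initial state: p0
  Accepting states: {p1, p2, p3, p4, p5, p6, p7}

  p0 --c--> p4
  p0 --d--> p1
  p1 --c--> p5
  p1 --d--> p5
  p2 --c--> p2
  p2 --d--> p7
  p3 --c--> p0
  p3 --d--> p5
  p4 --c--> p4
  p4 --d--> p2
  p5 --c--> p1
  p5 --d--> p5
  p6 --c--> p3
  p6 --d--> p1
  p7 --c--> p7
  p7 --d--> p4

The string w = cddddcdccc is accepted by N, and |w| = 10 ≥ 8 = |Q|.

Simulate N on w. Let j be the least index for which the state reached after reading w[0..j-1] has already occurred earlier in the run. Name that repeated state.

p4

Run of N on w = c d d d d c d c c c:
  step 0: p0  (start)
  step 1: p4  (read c: p0→p4)
  step 2: p2  (read d: p4→p2)
  step 3: p7  (read d: p2→p7)
  step 4: p4  (read d: p7→p4)   ← first repeat (p4 seen earlier)
  step 5: p2  (read d: p4→p2)
  step 6: p2  (read c: p2→p2)
  step 7: p7  (read d: p2→p7)
  step 8: p7  (read c: p7→p7)
  step 9: p7  (read c: p7→p7)
  step 10: p7  (read c: p7→p7)

The earliest repeat is at step j = 4: N is in p4, which it already visited at step i = 1.
With |Q| = 8, pigeonhole forces a state repeat no later than step 8; the substring read between the first and second visits to that state can be pumped.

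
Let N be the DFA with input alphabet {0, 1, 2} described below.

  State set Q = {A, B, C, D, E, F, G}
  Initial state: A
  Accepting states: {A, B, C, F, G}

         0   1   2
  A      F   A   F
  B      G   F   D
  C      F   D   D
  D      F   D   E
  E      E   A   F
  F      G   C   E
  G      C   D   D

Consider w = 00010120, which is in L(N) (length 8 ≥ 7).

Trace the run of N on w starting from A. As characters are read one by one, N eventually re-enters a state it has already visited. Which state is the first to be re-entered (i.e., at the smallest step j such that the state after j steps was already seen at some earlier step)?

Run of N on w = 0 0 0 1 0 1 2 0:
  step 0: A  (start)
  step 1: F  (read 0: A→F)
  step 2: G  (read 0: F→G)
  step 3: C  (read 0: G→C)
  step 4: D  (read 1: C→D)
  step 5: F  (read 0: D→F)   ← first repeat (F seen earlier)
  step 6: C  (read 1: F→C)
  step 7: D  (read 2: C→D)
  step 8: F  (read 0: D→F)

The earliest repeat is at step j = 5: N is in F, which it already visited at step i = 1.

F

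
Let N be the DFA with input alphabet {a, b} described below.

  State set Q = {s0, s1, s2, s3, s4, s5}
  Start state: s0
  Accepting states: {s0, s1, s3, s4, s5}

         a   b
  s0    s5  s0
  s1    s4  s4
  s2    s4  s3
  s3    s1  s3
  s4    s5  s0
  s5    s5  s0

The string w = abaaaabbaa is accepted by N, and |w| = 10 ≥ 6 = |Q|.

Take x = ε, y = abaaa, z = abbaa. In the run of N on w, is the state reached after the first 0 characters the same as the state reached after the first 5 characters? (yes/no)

no

Run of N on the first 5 characters of w = a b a a a:
  step 0: s0  (start)
  step 1: s5  (read a: s0→s5)
  step 2: s0  (read b: s5→s0)
  step 3: s5  (read a: s0→s5)
  step 4: s5  (read a: s5→s5)
  step 5: s5  (read a: s5→s5)

After x (step 0): s0. After xy (step 5): s5.
They differ (s0 ≠ s5), so y is not a cycle from the state after x; this split is not the one the pumping-lemma construction produces, and pumping y need not keep the string in L(N).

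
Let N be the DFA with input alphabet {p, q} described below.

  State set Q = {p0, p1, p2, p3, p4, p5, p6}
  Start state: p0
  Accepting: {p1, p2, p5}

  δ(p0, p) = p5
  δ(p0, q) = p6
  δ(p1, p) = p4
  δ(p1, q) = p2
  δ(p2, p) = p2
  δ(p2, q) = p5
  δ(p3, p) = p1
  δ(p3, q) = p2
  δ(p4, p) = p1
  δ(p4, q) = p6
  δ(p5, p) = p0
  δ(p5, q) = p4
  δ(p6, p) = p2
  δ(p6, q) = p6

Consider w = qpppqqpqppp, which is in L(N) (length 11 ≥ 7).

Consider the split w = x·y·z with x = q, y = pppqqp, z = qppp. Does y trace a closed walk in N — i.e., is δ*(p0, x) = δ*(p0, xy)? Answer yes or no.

no

Run of N on the first 7 characters of w = q p p p q q p:
  step 0: p0  (start)
  step 1: p6  (read q: p0→p6)
  step 2: p2  (read p: p6→p2)
  step 3: p2  (read p: p2→p2)
  step 4: p2  (read p: p2→p2)
  step 5: p5  (read q: p2→p5)
  step 6: p4  (read q: p5→p4)
  step 7: p1  (read p: p4→p1)

After x (step 1): p6. After xy (step 7): p1.
They differ (p6 ≠ p1), so y is not a cycle from the state after x; this split is not the one the pumping-lemma construction produces, and pumping y need not keep the string in L(N).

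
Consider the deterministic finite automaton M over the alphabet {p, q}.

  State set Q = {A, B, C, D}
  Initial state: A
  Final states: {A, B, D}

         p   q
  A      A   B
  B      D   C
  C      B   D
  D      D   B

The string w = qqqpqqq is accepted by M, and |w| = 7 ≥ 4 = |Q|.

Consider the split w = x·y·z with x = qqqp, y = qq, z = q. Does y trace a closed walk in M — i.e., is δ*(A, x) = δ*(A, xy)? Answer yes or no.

no

State sequence: A -q-> B -q-> C -q-> D -p-> D -q-> B -q-> C

After x (step 4): D. After xy (step 6): C.
They differ (D ≠ C), so y is not a cycle from the state after x; this split is not the one the pumping-lemma construction produces, and pumping y need not keep the string in L(M).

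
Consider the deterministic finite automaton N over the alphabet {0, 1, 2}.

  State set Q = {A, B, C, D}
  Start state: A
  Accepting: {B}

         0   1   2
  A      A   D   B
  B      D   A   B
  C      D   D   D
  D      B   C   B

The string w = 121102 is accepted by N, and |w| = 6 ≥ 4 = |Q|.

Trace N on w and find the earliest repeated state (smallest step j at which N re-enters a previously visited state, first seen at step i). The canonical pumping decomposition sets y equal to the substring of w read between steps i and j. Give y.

State sequence: A -1-> D -2-> B -1-> A -1-> D -0-> B -2-> B
First repeat at step 3: A was already visited.

So i = 0, j = 3, giving x = w[0:0] = ε, y = w[0:3] = 121, z = w[3:6] = 102.
Check: |xy| = 3 ≤ 4 and |y| = 3 ≥ 1. Reading y takes N from A back to A, so every xyⁱz is accepted.

121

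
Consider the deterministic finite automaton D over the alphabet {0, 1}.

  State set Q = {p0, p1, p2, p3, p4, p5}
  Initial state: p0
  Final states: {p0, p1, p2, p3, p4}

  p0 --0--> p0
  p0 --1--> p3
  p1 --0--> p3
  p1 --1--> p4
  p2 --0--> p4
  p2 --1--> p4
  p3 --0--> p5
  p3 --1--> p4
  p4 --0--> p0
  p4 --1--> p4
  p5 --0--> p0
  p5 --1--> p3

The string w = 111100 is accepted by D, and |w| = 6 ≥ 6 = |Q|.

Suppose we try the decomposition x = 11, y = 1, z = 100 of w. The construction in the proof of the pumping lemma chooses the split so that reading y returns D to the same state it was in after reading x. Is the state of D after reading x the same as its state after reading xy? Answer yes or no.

yes

State sequence: p0 -1-> p3 -1-> p4 -1-> p4

After x (step 2): p4. After xy (step 3): p4.
They match, so y = 1 drives D around a cycle from p4 back to itself; pumping y any number of times keeps D in p4 before reading z, and xyⁱz ∈ L(D) for every i ≥ 0.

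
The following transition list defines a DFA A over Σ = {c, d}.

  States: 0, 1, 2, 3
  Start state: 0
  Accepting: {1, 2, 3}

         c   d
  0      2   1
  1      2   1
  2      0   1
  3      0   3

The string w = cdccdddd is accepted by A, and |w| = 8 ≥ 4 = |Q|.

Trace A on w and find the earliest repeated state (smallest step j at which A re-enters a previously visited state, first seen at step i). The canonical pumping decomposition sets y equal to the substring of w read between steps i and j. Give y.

State sequence: 0 -c-> 2 -d-> 1 -c-> 2 -c-> 0 -d-> 1 -d-> 1 -d-> 1 -d-> 1
First repeat at step 3: 2 was already visited.

So i = 1, j = 3, giving x = w[0:1] = c, y = w[1:3] = dc, z = w[3:8] = cdddd.
Check: |xy| = 3 ≤ 4 and |y| = 2 ≥ 1. Reading y takes A from 2 back to 2, so every xyⁱz is accepted.

dc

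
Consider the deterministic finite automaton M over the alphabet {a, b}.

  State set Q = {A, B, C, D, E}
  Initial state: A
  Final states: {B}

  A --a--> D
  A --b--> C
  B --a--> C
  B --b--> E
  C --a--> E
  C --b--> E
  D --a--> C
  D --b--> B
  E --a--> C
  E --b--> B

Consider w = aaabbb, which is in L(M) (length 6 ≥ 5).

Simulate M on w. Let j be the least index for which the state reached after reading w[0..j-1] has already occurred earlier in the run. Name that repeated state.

E

State sequence: A -a-> D -a-> C -a-> E -b-> B -b-> E -b-> B
First repeat at step 5: E was already visited.

The earliest repeat is at step j = 5: M is in E, which it already visited at step i = 3.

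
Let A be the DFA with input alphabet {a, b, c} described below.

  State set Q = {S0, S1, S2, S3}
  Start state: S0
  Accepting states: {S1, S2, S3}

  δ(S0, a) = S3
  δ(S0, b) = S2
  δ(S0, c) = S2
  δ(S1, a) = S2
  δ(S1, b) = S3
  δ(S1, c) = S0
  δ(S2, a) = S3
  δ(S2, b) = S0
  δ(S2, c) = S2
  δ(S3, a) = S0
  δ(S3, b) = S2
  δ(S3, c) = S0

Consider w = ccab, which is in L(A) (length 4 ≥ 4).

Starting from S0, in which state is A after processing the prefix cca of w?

S3

Run of A on the first 3 characters of w = c c a:
  step 0: S0  (start)
  step 1: S2  (read c: S0→S2)
  step 2: S2  (read c: S2→S2)
  step 3: S3  (read a: S2→S3)

After reading 3 characters, A is in state S3.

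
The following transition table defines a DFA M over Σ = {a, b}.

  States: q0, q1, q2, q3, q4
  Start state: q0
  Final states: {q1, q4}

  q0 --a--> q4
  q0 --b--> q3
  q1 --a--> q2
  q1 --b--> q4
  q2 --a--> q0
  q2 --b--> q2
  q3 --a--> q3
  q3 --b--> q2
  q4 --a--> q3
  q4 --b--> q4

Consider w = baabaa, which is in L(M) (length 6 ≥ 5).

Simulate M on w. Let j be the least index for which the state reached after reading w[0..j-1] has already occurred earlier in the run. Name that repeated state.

State sequence: q0 -b-> q3 -a-> q3 -a-> q3 -b-> q2 -a-> q0 -a-> q4
First repeat at step 2: q3 was already visited.

The earliest repeat is at step j = 2: M is in q3, which it already visited at step i = 1.
Pumping length from the standard proof: p = 5 (the number of states). The repeated state found above gives |xy| = j ≤ 5 and |y| = j − i ≥ 1.

q3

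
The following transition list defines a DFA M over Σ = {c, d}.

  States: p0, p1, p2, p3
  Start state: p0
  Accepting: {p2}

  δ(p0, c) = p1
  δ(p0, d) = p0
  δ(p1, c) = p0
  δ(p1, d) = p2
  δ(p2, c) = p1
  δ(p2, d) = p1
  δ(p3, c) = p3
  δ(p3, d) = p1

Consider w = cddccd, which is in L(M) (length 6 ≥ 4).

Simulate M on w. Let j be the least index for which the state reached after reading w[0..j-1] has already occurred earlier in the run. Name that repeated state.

Run of M on w = c d d c c d:
  step 0: p0  (start)
  step 1: p1  (read c: p0→p1)
  step 2: p2  (read d: p1→p2)
  step 3: p1  (read d: p2→p1)   ← first repeat (p1 seen earlier)
  step 4: p0  (read c: p1→p0)
  step 5: p1  (read c: p0→p1)
  step 6: p2  (read d: p1→p2)

The earliest repeat is at step j = 3: M is in p1, which it already visited at step i = 1.
The DFA has 4 states, so the proof of the pumping lemma guarantees a repeated state among the first 4+1 visited; the segment between the two visits is the pumpable y.

p1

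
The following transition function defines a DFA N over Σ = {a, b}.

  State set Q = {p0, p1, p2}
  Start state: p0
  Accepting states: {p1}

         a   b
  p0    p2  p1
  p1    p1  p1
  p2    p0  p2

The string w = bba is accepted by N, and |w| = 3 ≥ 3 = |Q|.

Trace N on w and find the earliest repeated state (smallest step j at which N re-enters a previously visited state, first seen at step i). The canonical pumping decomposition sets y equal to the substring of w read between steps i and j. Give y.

b

State sequence: p0 -b-> p1 -b-> p1 -a-> p1
First repeat at step 2: p1 was already visited.

So i = 1, j = 2, giving x = w[0:1] = b, y = w[1:2] = b, z = w[2:3] = a.
Check: |xy| = 2 ≤ 3 and |y| = 1 ≥ 1. Reading y takes N from p1 back to p1, so every xyⁱz is accepted.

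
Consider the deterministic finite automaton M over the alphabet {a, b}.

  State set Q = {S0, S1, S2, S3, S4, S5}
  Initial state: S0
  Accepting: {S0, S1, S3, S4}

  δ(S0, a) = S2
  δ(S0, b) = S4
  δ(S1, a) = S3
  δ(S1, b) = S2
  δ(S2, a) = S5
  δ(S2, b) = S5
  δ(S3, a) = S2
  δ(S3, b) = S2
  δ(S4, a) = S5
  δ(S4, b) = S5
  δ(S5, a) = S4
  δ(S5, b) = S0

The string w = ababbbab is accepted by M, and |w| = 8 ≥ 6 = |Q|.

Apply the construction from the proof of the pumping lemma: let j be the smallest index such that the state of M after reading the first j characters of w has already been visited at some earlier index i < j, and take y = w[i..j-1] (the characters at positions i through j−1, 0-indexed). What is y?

ab

State sequence: S0 -a-> S2 -b-> S5 -a-> S4 -b-> S5 -b-> S0 -b-> S4 -a-> S5 -b-> S0
First repeat at step 4: S5 was already visited.

So i = 2, j = 4, giving x = w[0:2] = ab, y = w[2:4] = ab, z = w[4:8] = bbab.
Check: |xy| = 4 ≤ 6 and |y| = 2 ≥ 1. Reading y takes M from S5 back to S5, so every xyⁱz is accepted.
Pumping length from the standard proof: p = 6 (the number of states). The repeated state found above gives |xy| = j ≤ 6 and |y| = j − i ≥ 1.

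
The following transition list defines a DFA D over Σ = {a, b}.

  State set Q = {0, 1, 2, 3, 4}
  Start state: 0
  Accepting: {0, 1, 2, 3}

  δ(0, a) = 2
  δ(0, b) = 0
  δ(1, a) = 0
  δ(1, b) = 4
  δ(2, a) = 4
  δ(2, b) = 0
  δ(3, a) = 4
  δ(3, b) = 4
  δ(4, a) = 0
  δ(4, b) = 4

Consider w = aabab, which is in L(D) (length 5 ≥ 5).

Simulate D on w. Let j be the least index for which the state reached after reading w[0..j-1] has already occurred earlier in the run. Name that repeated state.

4

State sequence: 0 -a-> 2 -a-> 4 -b-> 4 -a-> 0 -b-> 0
First repeat at step 3: 4 was already visited.

The earliest repeat is at step j = 3: D is in 4, which it already visited at step i = 2.
Pumping length from the standard proof: p = 5 (the number of states). The repeated state found above gives |xy| = j ≤ 5 and |y| = j − i ≥ 1.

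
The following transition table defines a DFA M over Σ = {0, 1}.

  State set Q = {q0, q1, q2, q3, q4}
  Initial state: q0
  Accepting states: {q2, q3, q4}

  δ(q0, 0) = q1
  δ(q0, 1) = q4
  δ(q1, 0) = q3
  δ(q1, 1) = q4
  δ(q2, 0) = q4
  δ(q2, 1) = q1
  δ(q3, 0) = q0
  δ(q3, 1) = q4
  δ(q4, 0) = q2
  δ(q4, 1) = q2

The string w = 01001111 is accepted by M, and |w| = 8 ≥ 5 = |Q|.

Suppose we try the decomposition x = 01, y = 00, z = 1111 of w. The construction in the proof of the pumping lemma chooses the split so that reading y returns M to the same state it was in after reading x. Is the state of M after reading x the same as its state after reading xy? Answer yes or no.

yes

Run of M on the first 4 characters of w = 0 1 0 0:
  step 0: q0  (start)
  step 1: q1  (read 0: q0→q1)
  step 2: q4  (read 1: q1→q4)
  step 3: q2  (read 0: q4→q2)
  step 4: q4  (read 0: q2→q4)

After x (step 2): q4. After xy (step 4): q4.
They match, so y = 00 drives M around a cycle from q4 back to itself; pumping y any number of times keeps M in q4 before reading z, and xyⁱz ∈ L(M) for every i ≥ 0.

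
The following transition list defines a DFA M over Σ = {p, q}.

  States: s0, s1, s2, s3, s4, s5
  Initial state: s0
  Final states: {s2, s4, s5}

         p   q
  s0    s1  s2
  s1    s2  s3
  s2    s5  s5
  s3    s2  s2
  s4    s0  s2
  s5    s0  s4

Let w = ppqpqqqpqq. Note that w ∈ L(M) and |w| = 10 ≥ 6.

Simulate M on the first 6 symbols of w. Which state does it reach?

s5

State sequence: s0 -p-> s1 -p-> s2 -q-> s5 -p-> s0 -q-> s2 -q-> s5

After reading 6 characters, M is in state s5.
(This kind of state-tracing is the core of the pumping-lemma construction: with 6 states, pigeonhole forces a repeat within the first 6 steps.)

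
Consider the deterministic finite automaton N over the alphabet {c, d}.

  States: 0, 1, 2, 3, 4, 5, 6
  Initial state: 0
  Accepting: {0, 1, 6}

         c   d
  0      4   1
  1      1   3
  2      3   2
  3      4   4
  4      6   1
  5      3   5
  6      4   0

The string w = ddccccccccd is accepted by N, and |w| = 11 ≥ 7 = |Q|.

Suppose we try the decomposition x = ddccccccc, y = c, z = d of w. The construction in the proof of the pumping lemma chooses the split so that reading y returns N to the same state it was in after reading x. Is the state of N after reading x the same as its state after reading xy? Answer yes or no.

no

Run of N on the first 10 characters of w = d d c c c c c c c c:
  step 0: 0  (start)
  step 1: 1  (read d: 0→1)
  step 2: 3  (read d: 1→3)
  step 3: 4  (read c: 3→4)
  step 4: 6  (read c: 4→6)
  step 5: 4  (read c: 6→4)
  step 6: 6  (read c: 4→6)
  step 7: 4  (read c: 6→4)
  step 8: 6  (read c: 4→6)
  step 9: 4  (read c: 6→4)
  step 10: 6  (read c: 4→6)

After x (step 9): 4. After xy (step 10): 6.
They differ (4 ≠ 6), so y is not a cycle from the state after x; this split is not the one the pumping-lemma construction produces, and pumping y need not keep the string in L(N).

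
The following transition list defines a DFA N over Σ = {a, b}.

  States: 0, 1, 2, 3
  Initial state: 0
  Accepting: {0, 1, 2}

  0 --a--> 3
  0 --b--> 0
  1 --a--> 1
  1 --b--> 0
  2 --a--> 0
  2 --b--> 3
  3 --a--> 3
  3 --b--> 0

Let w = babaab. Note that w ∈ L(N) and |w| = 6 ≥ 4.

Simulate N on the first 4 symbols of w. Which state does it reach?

Run of N on the first 4 characters of w = b a b a:
  step 0: 0  (start)
  step 1: 0  (read b: 0→0)
  step 2: 3  (read a: 0→3)
  step 3: 0  (read b: 3→0)
  step 4: 3  (read a: 0→3)

After reading 4 characters, N is in state 3.

3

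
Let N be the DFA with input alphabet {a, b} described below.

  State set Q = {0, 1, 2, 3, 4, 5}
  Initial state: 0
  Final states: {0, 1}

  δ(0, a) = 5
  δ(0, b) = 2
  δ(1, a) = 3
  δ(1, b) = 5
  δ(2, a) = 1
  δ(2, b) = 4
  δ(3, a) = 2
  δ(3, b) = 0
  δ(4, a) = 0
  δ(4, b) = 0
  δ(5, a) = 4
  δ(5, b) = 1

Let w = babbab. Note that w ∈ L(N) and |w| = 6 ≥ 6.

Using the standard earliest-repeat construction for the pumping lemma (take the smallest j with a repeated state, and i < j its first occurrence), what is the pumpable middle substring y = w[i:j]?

bb

State sequence: 0 -b-> 2 -a-> 1 -b-> 5 -b-> 1 -a-> 3 -b-> 0
First repeat at step 4: 1 was already visited.

So i = 2, j = 4, giving x = w[0:2] = ba, y = w[2:4] = bb, z = w[4:6] = ab.
Check: |xy| = 4 ≤ 6 and |y| = 2 ≥ 1. Reading y takes N from 1 back to 1, so every xyⁱz is accepted.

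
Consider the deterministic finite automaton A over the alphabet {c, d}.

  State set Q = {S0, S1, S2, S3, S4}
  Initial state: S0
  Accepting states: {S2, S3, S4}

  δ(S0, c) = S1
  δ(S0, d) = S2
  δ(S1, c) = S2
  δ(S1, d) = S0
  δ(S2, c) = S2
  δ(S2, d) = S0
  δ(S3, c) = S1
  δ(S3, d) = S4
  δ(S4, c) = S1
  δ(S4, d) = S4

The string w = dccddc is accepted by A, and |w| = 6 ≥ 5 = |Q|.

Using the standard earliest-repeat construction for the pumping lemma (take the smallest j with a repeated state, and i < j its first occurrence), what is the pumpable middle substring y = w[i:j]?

c

State sequence: S0 -d-> S2 -c-> S2 -c-> S2 -d-> S0 -d-> S2 -c-> S2
First repeat at step 2: S2 was already visited.

So i = 1, j = 2, giving x = w[0:1] = d, y = w[1:2] = c, z = w[2:6] = cddc.
Check: |xy| = 2 ≤ 5 and |y| = 1 ≥ 1. Reading y takes A from S2 back to S2, so every xyⁱz is accepted.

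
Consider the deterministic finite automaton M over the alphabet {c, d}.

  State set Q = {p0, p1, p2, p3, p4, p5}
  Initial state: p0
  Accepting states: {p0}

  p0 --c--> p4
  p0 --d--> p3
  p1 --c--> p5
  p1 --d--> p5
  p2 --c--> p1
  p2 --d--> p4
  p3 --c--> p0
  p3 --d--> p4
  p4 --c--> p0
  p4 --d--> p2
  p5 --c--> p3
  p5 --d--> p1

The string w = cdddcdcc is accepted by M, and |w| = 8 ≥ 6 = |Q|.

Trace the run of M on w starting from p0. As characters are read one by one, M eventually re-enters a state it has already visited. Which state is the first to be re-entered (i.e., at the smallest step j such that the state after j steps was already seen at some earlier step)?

Run of M on w = c d d d c d c c:
  step 0: p0  (start)
  step 1: p4  (read c: p0→p4)
  step 2: p2  (read d: p4→p2)
  step 3: p4  (read d: p2→p4)   ← first repeat (p4 seen earlier)
  step 4: p2  (read d: p4→p2)
  step 5: p1  (read c: p2→p1)
  step 6: p5  (read d: p1→p5)
  step 7: p3  (read c: p5→p3)
  step 8: p0  (read c: p3→p0)

The earliest repeat is at step j = 3: M is in p4, which it already visited at step i = 1.
Since M has 6 states, any run of length ≥ 6 visits 6+1 states, so by pigeonhole some state repeats within the first 6 steps — that repeat gives the pumpable loop.

p4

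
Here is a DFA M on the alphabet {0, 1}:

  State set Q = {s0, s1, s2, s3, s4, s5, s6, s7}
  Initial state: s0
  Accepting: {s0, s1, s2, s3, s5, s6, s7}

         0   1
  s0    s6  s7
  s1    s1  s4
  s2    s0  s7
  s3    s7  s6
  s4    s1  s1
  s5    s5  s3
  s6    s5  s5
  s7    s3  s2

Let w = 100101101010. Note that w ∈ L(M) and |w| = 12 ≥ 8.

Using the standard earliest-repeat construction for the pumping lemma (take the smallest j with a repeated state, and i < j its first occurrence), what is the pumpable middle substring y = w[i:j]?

00

Run of M on w = 1 0 0 1 0 1 1 0 1 0 1 0:
  step 0: s0  (start)
  step 1: s7  (read 1: s0→s7)
  step 2: s3  (read 0: s7→s3)
  step 3: s7  (read 0: s3→s7)   ← first repeat (s7 seen earlier)
  step 4: s2  (read 1: s7→s2)
  step 5: s0  (read 0: s2→s0)
  step 6: s7  (read 1: s0→s7)
  step 7: s2  (read 1: s7→s2)
  step 8: s0  (read 0: s2→s0)
  step 9: s7  (read 1: s0→s7)
  step 10: s3  (read 0: s7→s3)
  step 11: s6  (read 1: s3→s6)
  step 12: s5  (read 0: s6→s5)

So i = 1, j = 3, giving x = w[0:1] = 1, y = w[1:3] = 00, z = w[3:12] = 101101010.
Check: |xy| = 3 ≤ 8 and |y| = 2 ≥ 1. Reading y takes M from s7 back to s7, so every xyⁱz is accepted.
Since M has 8 states, any run of length ≥ 8 visits 8+1 states, so by pigeonhole some state repeats within the first 8 steps — that repeat gives the pumpable loop.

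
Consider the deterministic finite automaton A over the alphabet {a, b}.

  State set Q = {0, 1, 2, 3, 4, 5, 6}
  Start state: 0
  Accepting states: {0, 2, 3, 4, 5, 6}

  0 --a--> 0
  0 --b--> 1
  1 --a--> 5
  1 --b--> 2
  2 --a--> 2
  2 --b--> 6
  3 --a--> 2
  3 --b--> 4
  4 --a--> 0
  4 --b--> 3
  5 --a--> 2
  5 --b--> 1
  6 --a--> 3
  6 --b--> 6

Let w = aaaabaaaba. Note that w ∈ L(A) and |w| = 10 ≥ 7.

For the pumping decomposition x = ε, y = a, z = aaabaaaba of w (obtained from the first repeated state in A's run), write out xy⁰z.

xy⁰z = xz = ε·aaabaaaba = aaabaaaba.
Reading y = a takes A from 0 back to 0, so after x the machine is still in 0, and z then leads to the accepting state 3. Hence aaabaaaba ∈ L(A).

aaabaaaba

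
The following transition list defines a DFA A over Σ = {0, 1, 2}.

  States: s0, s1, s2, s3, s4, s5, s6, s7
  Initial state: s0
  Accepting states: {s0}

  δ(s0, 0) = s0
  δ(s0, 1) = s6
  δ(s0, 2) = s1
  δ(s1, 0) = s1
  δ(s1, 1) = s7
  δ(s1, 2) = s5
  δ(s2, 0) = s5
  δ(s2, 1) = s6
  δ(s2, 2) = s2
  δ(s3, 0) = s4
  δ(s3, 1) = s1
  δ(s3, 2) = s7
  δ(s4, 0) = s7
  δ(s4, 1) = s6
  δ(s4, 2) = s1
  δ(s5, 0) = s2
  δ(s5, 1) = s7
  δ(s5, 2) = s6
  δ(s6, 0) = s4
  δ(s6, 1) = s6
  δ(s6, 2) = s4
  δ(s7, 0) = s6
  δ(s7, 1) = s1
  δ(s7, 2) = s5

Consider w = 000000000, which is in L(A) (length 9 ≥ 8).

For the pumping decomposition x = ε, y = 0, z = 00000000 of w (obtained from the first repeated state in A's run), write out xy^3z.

xy^3z = ε·0·0·0·00000000 = 00000000000.
Reading y = 0 takes A from s0 back to s0, so after x·y·y·y the machine is still in s0, and z then leads to the accepting state s0. Hence 00000000000 ∈ L(A).

00000000000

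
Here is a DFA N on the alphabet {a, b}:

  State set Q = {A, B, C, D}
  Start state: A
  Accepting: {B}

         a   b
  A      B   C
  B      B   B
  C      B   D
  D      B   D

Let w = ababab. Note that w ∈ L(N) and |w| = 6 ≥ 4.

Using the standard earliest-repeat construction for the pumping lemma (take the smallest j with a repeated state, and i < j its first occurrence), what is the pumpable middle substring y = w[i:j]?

State sequence: A -a-> B -b-> B -a-> B -b-> B -a-> B -b-> B
First repeat at step 2: B was already visited.

So i = 1, j = 2, giving x = w[0:1] = a, y = w[1:2] = b, z = w[2:6] = abab.
Check: |xy| = 2 ≤ 4 and |y| = 1 ≥ 1. Reading y takes N from B back to B, so every xyⁱz is accepted.

b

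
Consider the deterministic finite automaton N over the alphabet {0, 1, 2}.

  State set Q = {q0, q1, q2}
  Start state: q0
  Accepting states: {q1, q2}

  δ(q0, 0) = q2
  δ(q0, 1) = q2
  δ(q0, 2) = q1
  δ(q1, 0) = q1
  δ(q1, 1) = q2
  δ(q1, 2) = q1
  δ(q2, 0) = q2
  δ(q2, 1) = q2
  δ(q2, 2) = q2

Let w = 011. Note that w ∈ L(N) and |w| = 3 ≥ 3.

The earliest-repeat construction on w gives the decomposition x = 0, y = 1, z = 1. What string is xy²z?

0111

xy^2z = 0·1·1·1 = 0111.
Reading y = 1 takes N from q2 back to q2, so after x·y·y the machine is still in q2, and z then leads to the accepting state q2. Hence 0111 ∈ L(N).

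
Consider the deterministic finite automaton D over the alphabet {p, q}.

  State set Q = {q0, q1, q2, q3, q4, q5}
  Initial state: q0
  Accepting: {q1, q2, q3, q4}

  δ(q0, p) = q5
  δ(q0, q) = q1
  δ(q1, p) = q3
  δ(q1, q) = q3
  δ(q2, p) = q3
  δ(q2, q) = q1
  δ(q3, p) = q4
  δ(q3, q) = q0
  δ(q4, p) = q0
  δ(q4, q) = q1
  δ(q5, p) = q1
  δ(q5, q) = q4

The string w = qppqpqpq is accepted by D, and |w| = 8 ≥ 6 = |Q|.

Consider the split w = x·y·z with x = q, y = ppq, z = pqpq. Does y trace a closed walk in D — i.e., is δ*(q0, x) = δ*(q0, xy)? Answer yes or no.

Run of D on the first 4 characters of w = q p p q:
  step 0: q0  (start)
  step 1: q1  (read q: q0→q1)
  step 2: q3  (read p: q1→q3)
  step 3: q4  (read p: q3→q4)
  step 4: q1  (read q: q4→q1)

After x (step 1): q1. After xy (step 4): q1.
They match, so y = ppq drives D around a cycle from q1 back to itself; pumping y any number of times keeps D in q1 before reading z, and xyⁱz ∈ L(D) for every i ≥ 0.

yes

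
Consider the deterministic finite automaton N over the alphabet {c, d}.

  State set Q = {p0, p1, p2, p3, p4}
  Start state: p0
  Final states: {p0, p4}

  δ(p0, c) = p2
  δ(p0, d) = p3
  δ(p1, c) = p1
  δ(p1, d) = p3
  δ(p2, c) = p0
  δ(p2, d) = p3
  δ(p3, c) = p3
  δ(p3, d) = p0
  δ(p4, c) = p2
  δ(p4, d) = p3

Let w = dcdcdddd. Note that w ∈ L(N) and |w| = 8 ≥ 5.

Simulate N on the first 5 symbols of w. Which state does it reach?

p3

Run of N on the first 5 characters of w = d c d c d:
  step 0: p0  (start)
  step 1: p3  (read d: p0→p3)
  step 2: p3  (read c: p3→p3)
  step 3: p0  (read d: p3→p0)
  step 4: p2  (read c: p0→p2)
  step 5: p3  (read d: p2→p3)

After reading 5 characters, N is in state p3.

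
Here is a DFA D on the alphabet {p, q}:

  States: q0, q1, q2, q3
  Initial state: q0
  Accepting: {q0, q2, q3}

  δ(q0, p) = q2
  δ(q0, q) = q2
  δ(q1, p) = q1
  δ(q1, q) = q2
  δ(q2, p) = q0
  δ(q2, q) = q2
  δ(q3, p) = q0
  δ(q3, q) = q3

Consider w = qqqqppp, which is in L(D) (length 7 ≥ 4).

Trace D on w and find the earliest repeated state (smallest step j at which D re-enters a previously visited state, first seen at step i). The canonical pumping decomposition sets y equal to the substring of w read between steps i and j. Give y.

State sequence: q0 -q-> q2 -q-> q2 -q-> q2 -q-> q2 -p-> q0 -p-> q2 -p-> q0
First repeat at step 2: q2 was already visited.

So i = 1, j = 2, giving x = w[0:1] = q, y = w[1:2] = q, z = w[2:7] = qqppp.
Check: |xy| = 2 ≤ 4 and |y| = 1 ≥ 1. Reading y takes D from q2 back to q2, so every xyⁱz is accepted.

q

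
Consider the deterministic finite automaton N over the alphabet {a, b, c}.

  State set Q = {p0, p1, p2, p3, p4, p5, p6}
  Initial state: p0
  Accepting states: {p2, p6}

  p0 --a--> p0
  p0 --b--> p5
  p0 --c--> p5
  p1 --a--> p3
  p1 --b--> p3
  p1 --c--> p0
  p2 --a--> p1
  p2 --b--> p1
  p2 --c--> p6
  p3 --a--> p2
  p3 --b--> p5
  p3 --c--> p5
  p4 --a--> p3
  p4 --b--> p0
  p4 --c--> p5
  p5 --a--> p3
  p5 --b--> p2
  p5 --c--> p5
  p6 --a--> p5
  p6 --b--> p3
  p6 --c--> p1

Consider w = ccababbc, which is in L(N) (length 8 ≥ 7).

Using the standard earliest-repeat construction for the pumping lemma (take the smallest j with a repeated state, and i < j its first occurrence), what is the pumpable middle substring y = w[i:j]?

State sequence: p0 -c-> p5 -c-> p5 -a-> p3 -b-> p5 -a-> p3 -b-> p5 -b-> p2 -c-> p6
First repeat at step 2: p5 was already visited.

So i = 1, j = 2, giving x = w[0:1] = c, y = w[1:2] = c, z = w[2:8] = ababbc.
Check: |xy| = 2 ≤ 7 and |y| = 1 ≥ 1. Reading y takes N from p5 back to p5, so every xyⁱz is accepted.
With |Q| = 7, pigeonhole forces a state repeat no later than step 7; the substring read between the first and second visits to that state can be pumped.

c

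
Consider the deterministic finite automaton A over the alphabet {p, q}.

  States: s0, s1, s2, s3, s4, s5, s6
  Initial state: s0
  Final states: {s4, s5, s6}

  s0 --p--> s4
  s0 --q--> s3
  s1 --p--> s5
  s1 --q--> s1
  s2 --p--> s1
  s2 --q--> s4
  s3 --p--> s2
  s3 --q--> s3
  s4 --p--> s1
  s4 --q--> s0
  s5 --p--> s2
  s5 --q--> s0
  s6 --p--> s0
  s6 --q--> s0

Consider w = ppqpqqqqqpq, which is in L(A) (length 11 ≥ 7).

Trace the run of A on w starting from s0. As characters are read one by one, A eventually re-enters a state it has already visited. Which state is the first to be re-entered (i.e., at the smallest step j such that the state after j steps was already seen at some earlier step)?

s1

State sequence: s0 -p-> s4 -p-> s1 -q-> s1 -p-> s5 -q-> s0 -q-> s3 -q-> s3 -q-> s3 -q-> s3 -p-> s2 -q-> s4
First repeat at step 3: s1 was already visited.

The earliest repeat is at step j = 3: A is in s1, which it already visited at step i = 2.
The DFA has 7 states, so the proof of the pumping lemma guarantees a repeated state among the first 7+1 visited; the segment between the two visits is the pumpable y.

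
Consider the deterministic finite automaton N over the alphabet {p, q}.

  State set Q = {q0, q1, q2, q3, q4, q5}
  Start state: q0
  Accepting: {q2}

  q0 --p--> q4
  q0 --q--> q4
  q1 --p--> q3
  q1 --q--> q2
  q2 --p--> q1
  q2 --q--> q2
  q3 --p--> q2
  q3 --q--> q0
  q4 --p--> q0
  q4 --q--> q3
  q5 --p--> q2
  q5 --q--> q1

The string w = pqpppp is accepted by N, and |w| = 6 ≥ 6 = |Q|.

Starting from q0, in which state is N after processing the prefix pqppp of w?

q3

State sequence: q0 -p-> q4 -q-> q3 -p-> q2 -p-> q1 -p-> q3

After reading 5 characters, N is in state q3.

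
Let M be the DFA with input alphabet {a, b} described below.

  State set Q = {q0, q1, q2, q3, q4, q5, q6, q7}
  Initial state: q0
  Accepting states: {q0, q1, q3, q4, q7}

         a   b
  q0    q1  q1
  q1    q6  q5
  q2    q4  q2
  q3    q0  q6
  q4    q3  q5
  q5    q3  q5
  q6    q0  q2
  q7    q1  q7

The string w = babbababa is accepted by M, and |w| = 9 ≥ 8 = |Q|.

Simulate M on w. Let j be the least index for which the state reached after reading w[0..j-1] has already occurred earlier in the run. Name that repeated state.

q2

Run of M on w = b a b b a b a b a:
  step 0: q0  (start)
  step 1: q1  (read b: q0→q1)
  step 2: q6  (read a: q1→q6)
  step 3: q2  (read b: q6→q2)
  step 4: q2  (read b: q2→q2)   ← first repeat (q2 seen earlier)
  step 5: q4  (read a: q2→q4)
  step 6: q5  (read b: q4→q5)
  step 7: q3  (read a: q5→q3)
  step 8: q6  (read b: q3→q6)
  step 9: q0  (read a: q6→q0)

The earliest repeat is at step j = 4: M is in q2, which it already visited at step i = 3.
Pumping length from the standard proof: p = 8 (the number of states). The repeated state found above gives |xy| = j ≤ 8 and |y| = j − i ≥ 1.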